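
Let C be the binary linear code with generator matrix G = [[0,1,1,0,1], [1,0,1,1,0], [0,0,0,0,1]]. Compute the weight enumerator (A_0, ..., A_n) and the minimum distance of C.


Weight distribution: A_0 = 1, A_1 = 1, A_2 = 1, A_3 = 3, A_4 = 2. Minimum distance d = 1.

Enumerate all 2^3 = 8 messages m ∈ F_2^3.
For each, compute codeword c = mG in F_2^5, then tally its weight.
  m = 000 → c = 00000, weight = 0.
  m = 100 → c = 01101, weight = 3.
  m = 010 → c = 10110, weight = 3.
  m = 110 → c = 11011, weight = 4.
  m = 001 → c = 00001, weight = 1.
  m = 101 → c = 01100, weight = 2.
  m = 011 → c = 10111, weight = 4.
  m = 111 → c = 11010, weight = 3.
Tally weights:
  weight 0: 1 codewords.
  weight 1: 1 codewords.
  weight 2: 1 codewords.
  weight 3: 3 codewords.
  weight 4: 2 codewords.
Minimum distance d = smallest w > 0 with A_w > 0 = 1.
Sanity: Σ A_w = 8 = 2^3 = 8 ✓.


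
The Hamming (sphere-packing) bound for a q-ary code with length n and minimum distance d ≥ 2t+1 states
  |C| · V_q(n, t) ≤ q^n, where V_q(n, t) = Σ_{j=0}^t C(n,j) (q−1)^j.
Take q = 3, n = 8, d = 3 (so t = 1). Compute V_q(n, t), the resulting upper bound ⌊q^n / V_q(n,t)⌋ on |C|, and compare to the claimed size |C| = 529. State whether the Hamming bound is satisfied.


V_q(n, t) = 17, q^n = 6561, Hamming bound = 385, |C| = 529 > bound (violated).

Step 1: Compute V_q(n, t) = Σ_{j=0}^1 C(n, j) (q−1)^j.
  j = 0: C(8,0)·(2)^0 = 1·1 = 1.
  j = 1: C(8,1)·(2)^1 = 8·2 = 16.
  V_q(n, t) = 1 + 16 = 17.
Step 2: q^n = 3^8 = 6561.
Step 3: Hamming bound ⌊q^n / V_q(n,t)⌋ = ⌊6561/17⌋ = 385.
Step 4: Compare |C| = 529 to 385: violated.
The claimed |C| lies above the Hamming bound, so no 3-ary code of length 8 with d ≥ 3 can have 529 codewords.


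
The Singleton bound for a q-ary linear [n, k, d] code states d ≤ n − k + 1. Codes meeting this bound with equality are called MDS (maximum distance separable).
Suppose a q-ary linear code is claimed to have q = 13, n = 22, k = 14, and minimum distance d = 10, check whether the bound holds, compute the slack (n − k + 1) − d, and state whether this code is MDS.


Singleton RHS = n − k + 1 = 9, slack = -1, bound violated (no such code; not MDS).

Singleton bound: d ≤ n − k + 1.
Here n = 22, k = 14, so n − k + 1 = 9.
Given d = 10, check d ≤ 9: NO.
Slack = (n − k + 1) − d = -1.
The slack is negative: d = 10 exceeds n − k + 1 = 9 by 1, so the Singleton bound is violated and no linear [22, 14, 10]_13 code can exist. In particular it is not MDS (MDS requires d = n − k + 1 exactly).
Description: the claimed parameters are [22, 14, 10]_13; such a code would be impossible (violates the Singleton bound).


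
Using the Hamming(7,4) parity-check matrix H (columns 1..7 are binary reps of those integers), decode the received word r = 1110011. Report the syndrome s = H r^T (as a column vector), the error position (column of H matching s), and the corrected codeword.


s = (0, 0, 1)^T, error position = 1, corrected codeword c = 0110011

Compute s = H r^T mod 2 one row at a time:
  s_1 = 0 + 0 + 1 + 1 = 2 ≡ 0 (mod 2).
  s_2 = 1 + 1 + 1 + 1 = 4 ≡ 0 (mod 2).
  s_3 = 1 + 1 + 0 + 1 = 3 ≡ 1 (mod 2).
s = (0, 0, 1)^T — this equals column 1 of H (binary 001), so error is at position 1.
Correct: flip bit 1 of r = 1110011 to get c = 0110011.


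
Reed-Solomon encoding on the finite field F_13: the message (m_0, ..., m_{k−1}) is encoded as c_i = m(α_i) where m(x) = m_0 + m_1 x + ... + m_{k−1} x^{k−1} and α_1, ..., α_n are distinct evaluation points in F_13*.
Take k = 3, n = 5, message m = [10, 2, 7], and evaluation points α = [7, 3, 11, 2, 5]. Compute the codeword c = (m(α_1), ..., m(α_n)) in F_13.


c = [3, 1, 8, 3, 0]

Message polynomial: m(x) = 10 + 2·x + 7·x^2 (mod 13).
For each evaluation point α_i, compute m(α_i) mod 13:
  α_1 = 7: Horner steps 7 → 12 → 3, so m(7) = 3.
  α_2 = 3: Horner steps 7 → 10 → 1, so m(3) = 1.
  α_3 = 11: Horner steps 7 → 1 → 8, so m(11) = 8.
  α_4 = 2: Horner steps 7 → 3 → 3, so m(2) = 3.
  α_5 = 5: Horner steps 7 → 11 → 0, so m(5) = 0.
Codeword c = [3, 1, 8, 3, 0] ∈ F_13^5.


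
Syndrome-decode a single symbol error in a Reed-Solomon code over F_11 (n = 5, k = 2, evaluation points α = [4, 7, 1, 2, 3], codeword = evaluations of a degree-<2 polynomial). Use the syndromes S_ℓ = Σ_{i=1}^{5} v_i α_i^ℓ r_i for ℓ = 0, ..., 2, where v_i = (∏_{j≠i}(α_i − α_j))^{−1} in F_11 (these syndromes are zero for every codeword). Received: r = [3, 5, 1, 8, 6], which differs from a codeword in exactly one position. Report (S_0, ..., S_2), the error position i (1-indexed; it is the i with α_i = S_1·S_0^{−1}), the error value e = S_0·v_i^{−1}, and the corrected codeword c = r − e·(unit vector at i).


S = (10, 9, 7), error at position 4, error magnitude e = 10, c = [3, 5, 1, 9, 6].

Step 1: column multipliers v_i = (∏_{j≠i}(α_i − α_j))^{−1} mod 11.
  i = 1 (α = 4): (4−7)(4−1)(4−2)(4−3) = (−3)·3·2·1 = −18 ≡ 4, so v_1 = 4^{−1} = 3 (mod 11).
  i = 2 (α = 7): (7−4)(7−1)(7−2)(7−3) = 3·6·5·4 = 360 ≡ 8, so v_2 = 8^{−1} = 7 (mod 11).
  i = 3 (α = 1): (1−4)(1−7)(1−2)(1−3) = (−3)·(−6)·(−1)·(−2) = 36 ≡ 3, so v_3 = 3^{−1} = 4 (mod 11).
  i = 4 (α = 2): (2−4)(2−7)(2−1)(2−3) = (−2)·(−5)·1·(−1) = −10 ≡ 1, so v_4 = 1^{−1} = 1 (mod 11).
  i = 5 (α = 3): (3−4)(3−7)(3−1)(3−2) = (−1)·(−4)·2·1 = 8 ≡ 8, so v_5 = 8^{−1} = 7 (mod 11).
  v = [3, 7, 4, 1, 7].
Step 2: syndromes of r = [3, 5, 1, 8, 6] (all sums mod 11).
  S_0 = Σ v_i r_i = 3·3 + 7·5 + 4·1 + 1·8 + 7·6 = 98 ≡ 10.
  S_1 = Σ v_i α_i r_i = 3·4·3 + 7·7·5 + 4·1·1 + 1·2·8 + 7·3·6 = 427 ≡ 9.
  α_i^2 mod 11 = [5, 5, 1, 4, 9].
  S_2 = Σ v_i α_i^2 r_i = 3·5·3 + 7·5·5 + 4·1·1 + 1·4·8 + 7·9·6 = 634 ≡ 7.
  S = (10, 9, 7) ≠ 0, so r is not a codeword (an error is present).
Step 3: locate the error. For a single error e at position i, S_ℓ = v_i·e·α_i^ℓ, so α_err = S_1/S_0.
  S_0^{−1} = 10^{−1} = 10 (mod 11), so α_err = 9·10 = 90 ≡ 2 = α_4. Error position i = 4.
  Consistency check: S_2/S_1 = 7·5 = 35 ≡ 2 = α_err ✓ (single-error assumption holds).
Step 4: error magnitude e = S_0/v_4 = S_0·∏_{j≠4}(α_4 − α_j) = 10·1 = 10 ≡ 10 (mod 11).
Step 5: correct position 4: c_4 = r_4 − e = 8 − 10 ≡ 9 (mod 11). Hence c = [3, 5, 1, 9, 6].
  Check: interpolating c through the α_i gives m(x) = 4 + 8·x (degree < 2) with m(α_i) = c_i for every i, so c is indeed a codeword.


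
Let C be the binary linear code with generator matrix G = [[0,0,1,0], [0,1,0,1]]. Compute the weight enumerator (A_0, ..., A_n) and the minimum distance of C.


Weight distribution: A_0 = 1, A_1 = 1, A_2 = 1, A_3 = 1. Minimum distance d = 1.

Enumerate all 2^2 = 4 messages m ∈ F_2^2.
For each, compute codeword c = mG in F_2^4, then tally its weight.
  m = 00 → c = 0000, weight = 0.
  m = 10 → c = 0010, weight = 1.
  m = 01 → c = 0101, weight = 2.
  m = 11 → c = 0111, weight = 3.
Tally weights:
  weight 0: 1 codewords.
  weight 1: 1 codewords.
  weight 2: 1 codewords.
  weight 3: 1 codewords.
Minimum distance d = smallest w > 0 with A_w > 0 = 1.
Sanity: Σ A_w = 4 = 2^2 = 4 ✓.


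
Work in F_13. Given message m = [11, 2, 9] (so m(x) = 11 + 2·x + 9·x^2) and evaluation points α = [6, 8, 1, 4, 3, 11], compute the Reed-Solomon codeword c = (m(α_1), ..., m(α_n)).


c = [9, 5, 9, 7, 7, 4]

Message polynomial: m(x) = 11 + 2·x + 9·x^2 (mod 13).
For each evaluation point α_i, compute m(α_i) mod 13:
  α_1 = 6: Horner steps 9 → 4 → 9, so m(6) = 9.
  α_2 = 8: Horner steps 9 → 9 → 5, so m(8) = 5.
  α_3 = 1: Horner steps 9 → 11 → 9, so m(1) = 9.
  α_4 = 4: Horner steps 9 → 12 → 7, so m(4) = 7.
  α_5 = 3: Horner steps 9 → 3 → 7, so m(3) = 7.
  α_6 = 11: Horner steps 9 → 10 → 4, so m(11) = 4.
Codeword c = [9, 5, 9, 7, 7, 4] ∈ F_13^6.


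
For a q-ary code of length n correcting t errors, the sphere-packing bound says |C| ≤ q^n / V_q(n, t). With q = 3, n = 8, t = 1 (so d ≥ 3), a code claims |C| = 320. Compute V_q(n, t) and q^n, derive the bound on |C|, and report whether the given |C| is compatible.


V_q(n, t) = 17, q^n = 6561, Hamming bound = 385, |C| = 320 ≤ bound (satisfied).

Step 1: Compute V_q(n, t) = Σ_{j=0}^1 C(n, j) (q−1)^j.
  j = 0: C(8,0)·(2)^0 = 1·1 = 1.
  j = 1: C(8,1)·(2)^1 = 8·2 = 16.
  V_q(n, t) = 1 + 16 = 17.
Step 2: q^n = 3^8 = 6561.
Step 3: Hamming bound ⌊q^n / V_q(n,t)⌋ = ⌊6561/17⌋ = 385.
Step 4: Compare |C| = 320 to 385: satisfied.
The claimed |C| lies below the Hamming bound.


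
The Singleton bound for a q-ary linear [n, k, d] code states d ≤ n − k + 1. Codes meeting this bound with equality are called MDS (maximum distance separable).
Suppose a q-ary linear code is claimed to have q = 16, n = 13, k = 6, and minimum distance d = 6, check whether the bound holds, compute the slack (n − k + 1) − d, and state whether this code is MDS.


Singleton RHS = n − k + 1 = 8, slack = 2, bound satisfied, not MDS.

Singleton bound: d ≤ n − k + 1.
Here n = 13, k = 6, so n − k + 1 = 8.
Given d = 6, check d ≤ 8: YES.
Slack = (n − k + 1) − d = 2.
The code is NOT MDS (slack = 2 > 0).
Description: the claimed parameters are [13, 6, 6]_16; such a code would be non-MDS.


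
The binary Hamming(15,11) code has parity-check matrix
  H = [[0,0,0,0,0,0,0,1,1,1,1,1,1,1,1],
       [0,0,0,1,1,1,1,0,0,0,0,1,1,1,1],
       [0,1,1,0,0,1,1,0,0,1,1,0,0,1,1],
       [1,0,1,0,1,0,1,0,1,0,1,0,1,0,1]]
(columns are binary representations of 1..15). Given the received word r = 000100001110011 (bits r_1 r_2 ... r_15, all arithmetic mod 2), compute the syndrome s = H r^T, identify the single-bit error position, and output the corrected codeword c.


s = (1, 1, 0, 1)^T, error position = 13, corrected codeword c = 000100001110111

Compute s = H r^T mod 2 one row at a time:
  s_1 = 0 + 1 + 1 + 1 + 0 + 0 + 1 + 1 = 5 ≡ 1 (mod 2).
  s_2 = 1 + 0 + 0 + 0 + 0 + 0 + 1 + 1 = 3 ≡ 1 (mod 2).
  s_3 = 0 + 0 + 0 + 0 + 1 + 1 + 1 + 1 = 4 ≡ 0 (mod 2).
  s_4 = 0 + 0 + 0 + 0 + 1 + 1 + 0 + 1 = 3 ≡ 1 (mod 2).
s = (1, 1, 0, 1)^T — this equals column 13 of H (binary 1101), so error is at position 13.
Correct: flip bit 13 of r = 000100001110011 to get c = 000100001110111.


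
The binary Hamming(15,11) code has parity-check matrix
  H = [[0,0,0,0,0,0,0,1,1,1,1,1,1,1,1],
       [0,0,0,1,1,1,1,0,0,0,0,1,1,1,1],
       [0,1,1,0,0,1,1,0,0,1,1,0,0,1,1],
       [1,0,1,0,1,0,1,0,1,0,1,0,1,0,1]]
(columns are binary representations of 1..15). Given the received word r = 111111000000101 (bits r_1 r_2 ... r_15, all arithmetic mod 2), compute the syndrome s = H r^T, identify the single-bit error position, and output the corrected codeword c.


s = (0, 1, 0, 1)^T, error position = 5, corrected codeword c = 111101000000101

Compute s = H r^T mod 2 one row at a time:
  s_1 = 0 + 0 + 0 + 0 + 0 + 1 + 0 + 1 = 2 ≡ 0 (mod 2).
  s_2 = 1 + 1 + 1 + 0 + 0 + 1 + 0 + 1 = 5 ≡ 1 (mod 2).
  s_3 = 1 + 1 + 1 + 0 + 0 + 0 + 0 + 1 = 4 ≡ 0 (mod 2).
  s_4 = 1 + 1 + 1 + 0 + 0 + 0 + 1 + 1 = 5 ≡ 1 (mod 2).
s = (0, 1, 0, 1)^T — this equals column 5 of H (binary 0101), so error is at position 5.
Correct: flip bit 5 of r = 111111000000101 to get c = 111101000000101.


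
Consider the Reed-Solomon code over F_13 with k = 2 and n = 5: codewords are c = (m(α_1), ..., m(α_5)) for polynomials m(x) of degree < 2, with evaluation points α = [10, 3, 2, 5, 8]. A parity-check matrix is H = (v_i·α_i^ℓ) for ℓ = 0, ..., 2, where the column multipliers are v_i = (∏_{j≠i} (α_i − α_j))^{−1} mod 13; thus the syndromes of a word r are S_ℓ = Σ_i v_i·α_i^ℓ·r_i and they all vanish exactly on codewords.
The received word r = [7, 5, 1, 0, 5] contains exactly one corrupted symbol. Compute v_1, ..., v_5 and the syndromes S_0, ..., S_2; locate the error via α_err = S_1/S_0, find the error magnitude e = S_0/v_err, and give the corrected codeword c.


S = (3, 11, 10), error at position 5, error magnitude e = 6, c = [7, 5, 1, 0, 12].

Step 1: column multipliers v_i = (∏_{j≠i}(α_i − α_j))^{−1} mod 13.
  i = 1 (α = 10): (10−3)(10−2)(10−5)(10−8) = 7·8·5·2 = 560 ≡ 1, so v_1 = 1^{−1} = 1 (mod 13).
  i = 2 (α = 3): (3−10)(3−2)(3−5)(3−8) = (−7)·1·(−2)·(−5) = −70 ≡ 8, so v_2 = 8^{−1} = 5 (mod 13).
  i = 3 (α = 2): (2−10)(2−3)(2−5)(2−8) = (−8)·(−1)·(−3)·(−6) = 144 ≡ 1, so v_3 = 1^{−1} = 1 (mod 13).
  i = 4 (α = 5): (5−10)(5−3)(5−2)(5−8) = (−5)·2·3·(−3) = 90 ≡ 12, so v_4 = 12^{−1} = 12 (mod 13).
  i = 5 (α = 8): (8−10)(8−3)(8−2)(8−5) = (−2)·5·6·3 = −180 ≡ 2, so v_5 = 2^{−1} = 7 (mod 13).
  v = [1, 5, 1, 12, 7].
Step 2: syndromes of r = [7, 5, 1, 0, 5] (all sums mod 13).
  S_0 = Σ v_i r_i = 1·7 + 5·5 + 1·1 + 12·0 + 7·5 = 68 ≡ 3.
  S_1 = Σ v_i α_i r_i = 1·10·7 + 5·3·5 + 1·2·1 + 12·5·0 + 7·8·5 = 427 ≡ 11.
  α_i^2 mod 13 = [9, 9, 4, 12, 12].
  S_2 = Σ v_i α_i^2 r_i = 1·9·7 + 5·9·5 + 1·4·1 + 12·12·0 + 7·12·5 = 712 ≡ 10.
  S = (3, 11, 10) ≠ 0, so r is not a codeword (an error is present).
Step 3: locate the error. For a single error e at position i, S_ℓ = v_i·e·α_i^ℓ, so α_err = S_1/S_0.
  S_0^{−1} = 3^{−1} = 9 (mod 13), so α_err = 11·9 = 99 ≡ 8 = α_5. Error position i = 5.
  Consistency check: S_2/S_1 = 10·6 = 60 ≡ 8 = α_err ✓ (single-error assumption holds).
Step 4: error magnitude e = S_0/v_5 = S_0·∏_{j≠5}(α_5 − α_j) = 3·2 = 6 ≡ 6 (mod 13).
Step 5: correct position 5: c_5 = r_5 − e = 5 − 6 ≡ 12 (mod 13). Hence c = [7, 5, 1, 0, 12].
  Check: interpolating c through the α_i gives m(x) = 6 + 4·x (degree < 2) with m(α_i) = c_i for every i, so c is indeed a codeword.


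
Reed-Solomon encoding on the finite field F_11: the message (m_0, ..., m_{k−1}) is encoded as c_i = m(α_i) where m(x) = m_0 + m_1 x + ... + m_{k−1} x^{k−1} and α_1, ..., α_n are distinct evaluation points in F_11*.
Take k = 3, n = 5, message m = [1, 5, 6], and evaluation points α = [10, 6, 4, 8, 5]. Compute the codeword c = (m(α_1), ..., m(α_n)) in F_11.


c = [2, 5, 7, 7, 0]

Message polynomial: m(x) = 1 + 5·x + 6·x^2 (mod 11).
For each evaluation point α_i, compute m(α_i) mod 11:
  α_1 = 10: Horner steps 6 → 10 → 2, so m(10) = 2.
  α_2 = 6: Horner steps 6 → 8 → 5, so m(6) = 5.
  α_3 = 4: Horner steps 6 → 7 → 7, so m(4) = 7.
  α_4 = 8: Horner steps 6 → 9 → 7, so m(8) = 7.
  α_5 = 5: Horner steps 6 → 2 → 0, so m(5) = 0.
Codeword c = [2, 5, 7, 7, 0] ∈ F_11^5.


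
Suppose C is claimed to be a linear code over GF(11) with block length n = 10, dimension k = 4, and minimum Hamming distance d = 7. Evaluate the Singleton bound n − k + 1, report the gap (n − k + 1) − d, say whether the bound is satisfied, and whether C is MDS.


Singleton RHS = n − k + 1 = 7, slack = 0, bound satisfied, MDS.

Singleton bound: d ≤ n − k + 1.
Here n = 10, k = 4, so n − k + 1 = 7.
Given d = 7, check d ≤ 7: YES.
Slack = (n − k + 1) − d = 0.
The code is MDS (slack = 0).
Description: the claimed parameters are [10, 4, 7]_11; such a code would be MDS (meets Singleton bound).


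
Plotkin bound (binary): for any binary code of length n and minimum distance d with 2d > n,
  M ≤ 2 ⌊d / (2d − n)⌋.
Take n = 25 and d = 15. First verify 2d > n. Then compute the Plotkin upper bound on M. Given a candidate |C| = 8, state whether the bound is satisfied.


Plotkin bound M ≤ 6; given |C| = 8 > bound (violated).

Check applicability: 2d = 30, n = 25.
2d − n = 5 > 0, so Plotkin applies.
Compute d/(2d−n) = 15/5 ≈ 3.0000.
⌊d/(2d−n)⌋ = 3.
Plotkin bound: M ≤ 2·3 = 6.
Given |C| = 8, check: VIOLATED.
This |C| is above the Plotkin bound, so no binary code with n = 25, d = 15 and 8 codewords exists.


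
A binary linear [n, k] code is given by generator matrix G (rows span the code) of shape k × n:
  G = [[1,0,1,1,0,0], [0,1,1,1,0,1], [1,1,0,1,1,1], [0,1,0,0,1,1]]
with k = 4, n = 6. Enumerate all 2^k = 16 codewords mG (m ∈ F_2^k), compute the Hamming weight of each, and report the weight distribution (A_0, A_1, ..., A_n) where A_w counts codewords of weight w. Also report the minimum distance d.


Weight distribution: A_0 = 1, A_1 = 1, A_2 = 3, A_3 = 6, A_4 = 3, A_5 = 1, A_6 = 1. Minimum distance d = 1.

Enumerate all 2^4 = 16 messages m ∈ F_2^4.
For each, compute codeword c = mG in F_2^6, then tally its weight.
  m = 0000 → c = 000000, weight = 0.
  m = 1000 → c = 101100, weight = 3.
  m = 0100 → c = 011101, weight = 4.
  m = 1100 → c = 110001, weight = 3.
  m = 0010 → c = 110111, weight = 5.
  m = 1010 → c = 011011, weight = 4.
  m = 0110 → c = 101010, weight = 3.
  m = 1110 → c = 000110, weight = 2.
  m = 0001 → c = 010011, weight = 3.
  m = 1001 → c = 111111, weight = 6.
  m = 0101 → c = 001110, weight = 3.
  m = 1101 → c = 100010, weight = 2.
  m = 0011 → c = 100100, weight = 2.
  m = 1011 → c = 001000, weight = 1.
  m = 0111 → c = 111001, weight = 4.
  m = 1111 → c = 010101, weight = 3.
Tally weights:
  weight 0: 1 codewords.
  weight 1: 1 codewords.
  weight 2: 3 codewords.
  weight 3: 6 codewords.
  weight 4: 3 codewords.
  weight 5: 1 codewords.
  weight 6: 1 codewords.
Minimum distance d = smallest w > 0 with A_w > 0 = 1.
Sanity: Σ A_w = 16 = 2^4 = 16 ✓.


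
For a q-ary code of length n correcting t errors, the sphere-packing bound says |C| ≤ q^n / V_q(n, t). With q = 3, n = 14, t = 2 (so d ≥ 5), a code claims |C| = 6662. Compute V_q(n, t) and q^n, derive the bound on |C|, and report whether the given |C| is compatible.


V_q(n, t) = 393, q^n = 4782969, Hamming bound = 12170, |C| = 6662 ≤ bound (satisfied).

Step 1: Compute V_q(n, t) = Σ_{j=0}^2 C(n, j) (q−1)^j.
  j = 0: C(14,0)·(2)^0 = 1·1 = 1.
  j = 1: C(14,1)·(2)^1 = 14·2 = 28.
  j = 2: C(14,2)·(2)^2 = 91·4 = 364.
  V_q(n, t) = 1 + 28 + 364 = 393.
Step 2: q^n = 3^14 = 4782969.
Step 3: Hamming bound ⌊q^n / V_q(n,t)⌋ = ⌊4782969/393⌋ = 12170.
Step 4: Compare |C| = 6662 to 12170: satisfied.
The claimed |C| lies below the Hamming bound.


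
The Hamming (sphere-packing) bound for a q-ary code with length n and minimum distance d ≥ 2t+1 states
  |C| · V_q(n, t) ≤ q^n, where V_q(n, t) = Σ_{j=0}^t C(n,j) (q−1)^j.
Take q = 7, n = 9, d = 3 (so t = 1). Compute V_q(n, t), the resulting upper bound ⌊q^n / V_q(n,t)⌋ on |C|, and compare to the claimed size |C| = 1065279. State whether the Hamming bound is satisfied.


V_q(n, t) = 55, q^n = 40353607, Hamming bound = 733701, |C| = 1065279 > bound (violated).

Step 1: Compute V_q(n, t) = Σ_{j=0}^1 C(n, j) (q−1)^j.
  j = 0: C(9,0)·(6)^0 = 1·1 = 1.
  j = 1: C(9,1)·(6)^1 = 9·6 = 54.
  V_q(n, t) = 1 + 54 = 55.
Step 2: q^n = 7^9 = 40353607.
Step 3: Hamming bound ⌊q^n / V_q(n,t)⌋ = ⌊40353607/55⌋ = 733701.
Step 4: Compare |C| = 1065279 to 733701: violated.
The claimed |C| lies above the Hamming bound, so no 7-ary code of length 9 with d ≥ 3 can have 1065279 codewords.


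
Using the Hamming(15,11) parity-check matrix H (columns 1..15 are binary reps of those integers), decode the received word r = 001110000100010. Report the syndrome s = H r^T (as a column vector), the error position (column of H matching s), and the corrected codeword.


s = (0, 1, 1, 0)^T, error position = 6, corrected codeword c = 001111000100010

Compute s = H r^T mod 2 one row at a time:
  s_1 = 0 + 0 + 1 + 0 + 0 + 0 + 1 + 0 = 2 ≡ 0 (mod 2).
  s_2 = 1 + 1 + 0 + 0 + 0 + 0 + 1 + 0 = 3 ≡ 1 (mod 2).
  s_3 = 0 + 1 + 0 + 0 + 1 + 0 + 1 + 0 = 3 ≡ 1 (mod 2).
  s_4 = 0 + 1 + 1 + 0 + 0 + 0 + 0 + 0 = 2 ≡ 0 (mod 2).
s = (0, 1, 1, 0)^T — this equals column 6 of H (binary 0110), so error is at position 6.
Correct: flip bit 6 of r = 001110000100010 to get c = 001111000100010.


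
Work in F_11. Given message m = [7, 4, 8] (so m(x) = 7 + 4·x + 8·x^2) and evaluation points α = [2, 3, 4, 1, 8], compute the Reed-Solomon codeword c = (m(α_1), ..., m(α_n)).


c = [3, 3, 8, 8, 1]

Message polynomial: m(x) = 7 + 4·x + 8·x^2 (mod 11).
For each evaluation point α_i, compute m(α_i) mod 11:
  α_1 = 2: Horner steps 8 → 9 → 3, so m(2) = 3.
  α_2 = 3: Horner steps 8 → 6 → 3, so m(3) = 3.
  α_3 = 4: Horner steps 8 → 3 → 8, so m(4) = 8.
  α_4 = 1: Horner steps 8 → 1 → 8, so m(1) = 8.
  α_5 = 8: Horner steps 8 → 2 → 1, so m(8) = 1.
Codeword c = [3, 3, 8, 8, 1] ∈ F_11^5.


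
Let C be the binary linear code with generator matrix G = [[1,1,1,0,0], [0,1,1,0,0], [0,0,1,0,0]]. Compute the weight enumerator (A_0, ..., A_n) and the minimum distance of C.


Weight distribution: A_0 = 1, A_1 = 3, A_2 = 3, A_3 = 1. Minimum distance d = 1.

Enumerate all 2^3 = 8 messages m ∈ F_2^3.
For each, compute codeword c = mG in F_2^5, then tally its weight.
  m = 000 → c = 00000, weight = 0.
  m = 100 → c = 11100, weight = 3.
  m = 010 → c = 01100, weight = 2.
  m = 110 → c = 10000, weight = 1.
  m = 001 → c = 00100, weight = 1.
  m = 101 → c = 11000, weight = 2.
  m = 011 → c = 01000, weight = 1.
  m = 111 → c = 10100, weight = 2.
Tally weights:
  weight 0: 1 codewords.
  weight 1: 3 codewords.
  weight 2: 3 codewords.
  weight 3: 1 codewords.
Minimum distance d = smallest w > 0 with A_w > 0 = 1.
Sanity: Σ A_w = 8 = 2^3 = 8 ✓.


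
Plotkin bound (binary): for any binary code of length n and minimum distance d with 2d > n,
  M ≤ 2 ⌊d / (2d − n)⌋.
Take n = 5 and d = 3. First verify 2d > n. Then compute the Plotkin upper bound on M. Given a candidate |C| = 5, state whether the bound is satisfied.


Plotkin bound M ≤ 6; given |C| = 5 ≤ bound (satisfied).

Check applicability: 2d = 6, n = 5.
2d − n = 1 > 0, so Plotkin applies.
Compute d/(2d−n) = 3/1 ≈ 3.0000.
⌊d/(2d−n)⌋ = 3.
Plotkin bound: M ≤ 2·3 = 6.
Given |C| = 5, check: satisfied.
This |C| is below the Plotkin bound.


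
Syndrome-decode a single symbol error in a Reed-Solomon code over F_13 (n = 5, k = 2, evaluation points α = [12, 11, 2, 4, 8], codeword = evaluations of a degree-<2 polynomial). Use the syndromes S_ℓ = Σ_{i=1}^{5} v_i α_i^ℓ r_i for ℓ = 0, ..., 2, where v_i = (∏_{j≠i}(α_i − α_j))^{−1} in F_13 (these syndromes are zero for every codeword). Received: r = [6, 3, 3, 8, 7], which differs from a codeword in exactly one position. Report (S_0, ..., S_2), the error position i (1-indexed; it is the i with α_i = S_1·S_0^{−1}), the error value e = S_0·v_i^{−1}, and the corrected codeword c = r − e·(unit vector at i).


S = (1, 2, 4), error at position 3, error magnitude e = 1, c = [6, 3, 2, 8, 7].

Step 1: column multipliers v_i = (∏_{j≠i}(α_i − α_j))^{−1} mod 13.
  i = 1 (α = 12): (12−11)(12−2)(12−4)(12−8) = 1·10·8·4 = 320 ≡ 8, so v_1 = 8^{−1} = 5 (mod 13).
  i = 2 (α = 11): (11−12)(11−2)(11−4)(11−8) = (−1)·9·7·3 = −189 ≡ 6, so v_2 = 6^{−1} = 11 (mod 13).
  i = 3 (α = 2): (2−12)(2−11)(2−4)(2−8) = (−10)·(−9)·(−2)·(−6) = 1080 ≡ 1, so v_3 = 1^{−1} = 1 (mod 13).
  i = 4 (α = 4): (4−12)(4−11)(4−2)(4−8) = (−8)·(−7)·2·(−4) = −448 ≡ 7, so v_4 = 7^{−1} = 2 (mod 13).
  i = 5 (α = 8): (8−12)(8−11)(8−2)(8−4) = (−4)·(−3)·6·4 = 288 ≡ 2, so v_5 = 2^{−1} = 7 (mod 13).
  v = [5, 11, 1, 2, 7].
Step 2: syndromes of r = [6, 3, 3, 8, 7] (all sums mod 13).
  S_0 = Σ v_i r_i = 5·6 + 11·3 + 1·3 + 2·8 + 7·7 = 131 ≡ 1.
  S_1 = Σ v_i α_i r_i = 5·12·6 + 11·11·3 + 1·2·3 + 2·4·8 + 7·8·7 = 1185 ≡ 2.
  α_i^2 mod 13 = [1, 4, 4, 3, 12].
  S_2 = Σ v_i α_i^2 r_i = 5·1·6 + 11·4·3 + 1·4·3 + 2·3·8 + 7·12·7 = 810 ≡ 4.
  S = (1, 2, 4) ≠ 0, so r is not a codeword (an error is present).
Step 3: locate the error. For a single error e at position i, S_ℓ = v_i·e·α_i^ℓ, so α_err = S_1/S_0.
  S_0^{−1} = 1^{−1} = 1 (mod 13), so α_err = 2·1 = 2 ≡ 2 = α_3. Error position i = 3.
  Consistency check: S_2/S_1 = 4·7 = 28 ≡ 2 = α_err ✓ (single-error assumption holds).
Step 4: error magnitude e = S_0/v_3 = S_0·∏_{j≠3}(α_3 − α_j) = 1·1 = 1 ≡ 1 (mod 13).
Step 5: correct position 3: c_3 = r_3 − e = 3 − 1 ≡ 2 (mod 13). Hence c = [6, 3, 2, 8, 7].
  Check: interpolating c through the α_i gives m(x) = 9 + 3·x (degree < 2) with m(α_i) = c_i for every i, so c is indeed a codeword.


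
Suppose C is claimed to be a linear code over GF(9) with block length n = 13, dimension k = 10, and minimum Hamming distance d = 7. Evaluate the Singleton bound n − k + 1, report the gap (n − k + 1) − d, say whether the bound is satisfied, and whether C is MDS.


Singleton RHS = n − k + 1 = 4, slack = -3, bound violated (no such code; not MDS).

Singleton bound: d ≤ n − k + 1.
Here n = 13, k = 10, so n − k + 1 = 4.
Given d = 7, check d ≤ 4: NO.
Slack = (n − k + 1) − d = -3.
The slack is negative: d = 7 exceeds n − k + 1 = 4 by 3, so the Singleton bound is violated and no linear [13, 10, 7]_9 code can exist. In particular it is not MDS (MDS requires d = n − k + 1 exactly).
Description: the claimed parameters are [13, 10, 7]_9; such a code would be impossible (violates the Singleton bound).


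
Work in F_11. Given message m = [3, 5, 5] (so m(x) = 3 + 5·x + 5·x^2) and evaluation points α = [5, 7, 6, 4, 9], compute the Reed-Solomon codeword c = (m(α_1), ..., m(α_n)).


c = [10, 8, 4, 4, 2]

Message polynomial: m(x) = 3 + 5·x + 5·x^2 (mod 11).
For each evaluation point α_i, compute m(α_i) mod 11:
  α_1 = 5: Horner steps 5 → 8 → 10, so m(5) = 10.
  α_2 = 7: Horner steps 5 → 7 → 8, so m(7) = 8.
  α_3 = 6: Horner steps 5 → 2 → 4, so m(6) = 4.
  α_4 = 4: Horner steps 5 → 3 → 4, so m(4) = 4.
  α_5 = 9: Horner steps 5 → 6 → 2, so m(9) = 2.
Codeword c = [10, 8, 4, 4, 2] ∈ F_11^5.


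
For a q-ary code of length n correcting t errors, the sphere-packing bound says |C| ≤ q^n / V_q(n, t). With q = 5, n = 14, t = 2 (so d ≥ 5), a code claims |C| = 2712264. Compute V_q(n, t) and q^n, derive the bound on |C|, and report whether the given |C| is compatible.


V_q(n, t) = 1513, q^n = 6103515625, Hamming bound = 4034048, |C| = 2712264 ≤ bound (satisfied).

Step 1: Compute V_q(n, t) = Σ_{j=0}^2 C(n, j) (q−1)^j.
  j = 0: C(14,0)·(4)^0 = 1·1 = 1.
  j = 1: C(14,1)·(4)^1 = 14·4 = 56.
  j = 2: C(14,2)·(4)^2 = 91·16 = 1456.
  V_q(n, t) = 1 + 56 + 1456 = 1513.
Step 2: q^n = 5^14 = 6103515625.
Step 3: Hamming bound ⌊q^n / V_q(n,t)⌋ = ⌊6103515625/1513⌋ = 4034048.
Step 4: Compare |C| = 2712264 to 4034048: satisfied.
The claimed |C| lies below the Hamming bound.


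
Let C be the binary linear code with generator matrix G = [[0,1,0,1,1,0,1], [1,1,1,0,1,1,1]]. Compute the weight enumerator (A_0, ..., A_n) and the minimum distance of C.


Weight distribution: A_0 = 1, A_4 = 2, A_6 = 1. Minimum distance d = 4.

Enumerate all 2^2 = 4 messages m ∈ F_2^2.
For each, compute codeword c = mG in F_2^7, then tally its weight.
  m = 00 → c = 0000000, weight = 0.
  m = 10 → c = 0101101, weight = 4.
  m = 01 → c = 1110111, weight = 6.
  m = 11 → c = 1011010, weight = 4.
Tally weights:
  weight 0: 1 codewords.
  weight 4: 2 codewords.
  weight 6: 1 codewords.
Minimum distance d = smallest w > 0 with A_w > 0 = 4.
Sanity: Σ A_w = 4 = 2^2 = 4 ✓.


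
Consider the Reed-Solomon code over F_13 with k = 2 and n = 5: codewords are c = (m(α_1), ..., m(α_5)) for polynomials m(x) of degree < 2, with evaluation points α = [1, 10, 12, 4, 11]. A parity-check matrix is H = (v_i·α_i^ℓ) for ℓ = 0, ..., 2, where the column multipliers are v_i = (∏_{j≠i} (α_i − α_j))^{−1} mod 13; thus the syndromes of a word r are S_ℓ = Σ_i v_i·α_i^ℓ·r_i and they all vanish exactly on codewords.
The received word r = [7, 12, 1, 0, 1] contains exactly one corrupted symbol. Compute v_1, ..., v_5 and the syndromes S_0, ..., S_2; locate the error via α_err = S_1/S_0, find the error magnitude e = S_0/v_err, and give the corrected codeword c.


S = (9, 4, 9), error at position 3, error magnitude e = 11, c = [7, 12, 3, 0, 1].

Step 1: column multipliers v_i = (∏_{j≠i}(α_i − α_j))^{−1} mod 13.
  i = 1 (α = 1): (1−10)(1−12)(1−4)(1−11) = (−9)·(−11)·(−3)·(−10) = 2970 ≡ 6, so v_1 = 6^{−1} = 11 (mod 13).
  i = 2 (α = 10): (10−1)(10−12)(10−4)(10−11) = 9·(−2)·6·(−1) = 108 ≡ 4, so v_2 = 4^{−1} = 10 (mod 13).
  i = 3 (α = 12): (12−1)(12−10)(12−4)(12−11) = 11·2·8·1 = 176 ≡ 7, so v_3 = 7^{−1} = 2 (mod 13).
  i = 4 (α = 4): (4−1)(4−10)(4−12)(4−11) = 3·(−6)·(−8)·(−7) = −1008 ≡ 6, so v_4 = 6^{−1} = 11 (mod 13).
  i = 5 (α = 11): (11−1)(11−10)(11−12)(11−4) = 10·1·(−1)·7 = −70 ≡ 8, so v_5 = 8^{−1} = 5 (mod 13).
  v = [11, 10, 2, 11, 5].
Step 2: syndromes of r = [7, 12, 1, 0, 1] (all sums mod 13).
  S_0 = Σ v_i r_i = 11·7 + 10·12 + 2·1 + 11·0 + 5·1 = 204 ≡ 9.
  S_1 = Σ v_i α_i r_i = 11·1·7 + 10·10·12 + 2·12·1 + 11·4·0 + 5·11·1 = 1356 ≡ 4.
  α_i^2 mod 13 = [1, 9, 1, 3, 4].
  S_2 = Σ v_i α_i^2 r_i = 11·1·7 + 10·9·12 + 2·1·1 + 11·3·0 + 5·4·1 = 1179 ≡ 9.
  S = (9, 4, 9) ≠ 0, so r is not a codeword (an error is present).
Step 3: locate the error. For a single error e at position i, S_ℓ = v_i·e·α_i^ℓ, so α_err = S_1/S_0.
  S_0^{−1} = 9^{−1} = 3 (mod 13), so α_err = 4·3 = 12 ≡ 12 = α_3. Error position i = 3.
  Consistency check: S_2/S_1 = 9·10 = 90 ≡ 12 = α_err ✓ (single-error assumption holds).
Step 4: error magnitude e = S_0/v_3 = S_0·∏_{j≠3}(α_3 − α_j) = 9·7 = 63 ≡ 11 (mod 13).
Step 5: correct position 3: c_3 = r_3 − e = 1 − 11 ≡ 3 (mod 13). Hence c = [7, 12, 3, 0, 1].
  Check: interpolating c through the α_i gives m(x) = 5 + 2·x (degree < 2) with m(α_i) = c_i for every i, so c is indeed a codeword.


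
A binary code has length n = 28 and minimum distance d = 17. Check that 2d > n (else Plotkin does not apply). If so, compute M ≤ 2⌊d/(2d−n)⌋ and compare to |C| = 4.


Plotkin bound M ≤ 4; given |C| = 4 ≤ bound (satisfied).

Check applicability: 2d = 34, n = 28.
2d − n = 6 > 0, so Plotkin applies.
Compute d/(2d−n) = 17/6 ≈ 2.8333.
⌊d/(2d−n)⌋ = 2.
Plotkin bound: M ≤ 2·2 = 4.
Given |C| = 4, check: satisfied.
This |C| is at the Plotkin bound.


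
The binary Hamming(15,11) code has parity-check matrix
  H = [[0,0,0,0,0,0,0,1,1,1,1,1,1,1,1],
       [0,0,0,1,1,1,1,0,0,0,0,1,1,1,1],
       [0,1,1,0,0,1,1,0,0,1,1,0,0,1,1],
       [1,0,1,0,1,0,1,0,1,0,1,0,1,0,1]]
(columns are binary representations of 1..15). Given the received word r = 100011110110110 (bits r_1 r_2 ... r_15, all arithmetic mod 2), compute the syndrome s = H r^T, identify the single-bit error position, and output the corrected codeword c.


s = (1, 1, 1, 1)^T, error position = 15, corrected codeword c = 100011110110111

Compute s = H r^T mod 2 one row at a time:
  s_1 = 1 + 0 + 1 + 1 + 0 + 1 + 1 + 0 = 5 ≡ 1 (mod 2).
  s_2 = 0 + 1 + 1 + 1 + 0 + 1 + 1 + 0 = 5 ≡ 1 (mod 2).
  s_3 = 0 + 0 + 1 + 1 + 1 + 1 + 1 + 0 = 5 ≡ 1 (mod 2).
  s_4 = 1 + 0 + 1 + 1 + 0 + 1 + 1 + 0 = 5 ≡ 1 (mod 2).
s = (1, 1, 1, 1)^T — this equals column 15 of H (binary 1111), so error is at position 15.
Correct: flip bit 15 of r = 100011110110110 to get c = 100011110110111.


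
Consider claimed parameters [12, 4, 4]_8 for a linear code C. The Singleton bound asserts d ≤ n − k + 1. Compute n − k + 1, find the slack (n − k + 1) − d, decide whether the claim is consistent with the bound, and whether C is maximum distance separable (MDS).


Singleton RHS = n − k + 1 = 9, slack = 5, bound satisfied, not MDS.

Singleton bound: d ≤ n − k + 1.
Here n = 12, k = 4, so n − k + 1 = 9.
Given d = 4, check d ≤ 9: YES.
Slack = (n − k + 1) − d = 5.
The code is NOT MDS (slack = 5 > 0).
Description: the claimed parameters are [12, 4, 4]_8; such a code would be non-MDS.


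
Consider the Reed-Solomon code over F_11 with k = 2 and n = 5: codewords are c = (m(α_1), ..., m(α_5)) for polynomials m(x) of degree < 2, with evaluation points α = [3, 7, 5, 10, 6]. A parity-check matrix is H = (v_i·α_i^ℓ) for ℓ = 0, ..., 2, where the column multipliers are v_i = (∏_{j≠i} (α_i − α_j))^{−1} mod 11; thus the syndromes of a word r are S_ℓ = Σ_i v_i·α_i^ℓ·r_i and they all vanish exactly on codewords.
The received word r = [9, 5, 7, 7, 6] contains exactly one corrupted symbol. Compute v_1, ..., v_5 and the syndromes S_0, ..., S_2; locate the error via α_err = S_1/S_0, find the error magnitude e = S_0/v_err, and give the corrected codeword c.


S = (8, 3, 8), error at position 4, error magnitude e = 5, c = [9, 5, 7, 2, 6].

Step 1: column multipliers v_i = (∏_{j≠i}(α_i − α_j))^{−1} mod 11.
  i = 1 (α = 3): (3−7)(3−5)(3−10)(3−6) = (−4)·(−2)·(−7)·(−3) = 168 ≡ 3, so v_1 = 3^{−1} = 4 (mod 11).
  i = 2 (α = 7): (7−3)(7−5)(7−10)(7−6) = 4·2·(−3)·1 = −24 ≡ 9, so v_2 = 9^{−1} = 5 (mod 11).
  i = 3 (α = 5): (5−3)(5−7)(5−10)(5−6) = 2·(−2)·(−5)·(−1) = −20 ≡ 2, so v_3 = 2^{−1} = 6 (mod 11).
  i = 4 (α = 10): (10−3)(10−7)(10−5)(10−6) = 7·3·5·4 = 420 ≡ 2, so v_4 = 2^{−1} = 6 (mod 11).
  i = 5 (α = 6): (6−3)(6−7)(6−5)(6−10) = 3·(−1)·1·(−4) = 12 ≡ 1, so v_5 = 1^{−1} = 1 (mod 11).
  v = [4, 5, 6, 6, 1].
Step 2: syndromes of r = [9, 5, 7, 7, 6] (all sums mod 11).
  S_0 = Σ v_i r_i = 4·9 + 5·5 + 6·7 + 6·7 + 1·6 = 151 ≡ 8.
  S_1 = Σ v_i α_i r_i = 4·3·9 + 5·7·5 + 6·5·7 + 6·10·7 + 1·6·6 = 949 ≡ 3.
  α_i^2 mod 11 = [9, 5, 3, 1, 3].
  S_2 = Σ v_i α_i^2 r_i = 4·9·9 + 5·5·5 + 6·3·7 + 6·1·7 + 1·3·6 = 635 ≡ 8.
  S = (8, 3, 8) ≠ 0, so r is not a codeword (an error is present).
Step 3: locate the error. For a single error e at position i, S_ℓ = v_i·e·α_i^ℓ, so α_err = S_1/S_0.
  S_0^{−1} = 8^{−1} = 7 (mod 11), so α_err = 3·7 = 21 ≡ 10 = α_4. Error position i = 4.
  Consistency check: S_2/S_1 = 8·4 = 32 ≡ 10 = α_err ✓ (single-error assumption holds).
Step 4: error magnitude e = S_0/v_4 = S_0·∏_{j≠4}(α_4 − α_j) = 8·2 = 16 ≡ 5 (mod 11).
Step 5: correct position 4: c_4 = r_4 − e = 7 − 5 ≡ 2 (mod 11). Hence c = [9, 5, 7, 2, 6].
  Check: interpolating c through the α_i gives m(x) = 1 + 10·x (degree < 2) with m(α_i) = c_i for every i, so c is indeed a codeword.


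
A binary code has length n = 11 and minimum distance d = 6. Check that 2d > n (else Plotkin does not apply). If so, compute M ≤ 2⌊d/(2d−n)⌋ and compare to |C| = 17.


Plotkin bound M ≤ 12; given |C| = 17 > bound (violated).

Check applicability: 2d = 12, n = 11.
2d − n = 1 > 0, so Plotkin applies.
Compute d/(2d−n) = 6/1 ≈ 6.0000.
⌊d/(2d−n)⌋ = 6.
Plotkin bound: M ≤ 2·6 = 12.
Given |C| = 17, check: VIOLATED.
This |C| is above the Plotkin bound, so no binary code with n = 11, d = 6 and 17 codewords exists.


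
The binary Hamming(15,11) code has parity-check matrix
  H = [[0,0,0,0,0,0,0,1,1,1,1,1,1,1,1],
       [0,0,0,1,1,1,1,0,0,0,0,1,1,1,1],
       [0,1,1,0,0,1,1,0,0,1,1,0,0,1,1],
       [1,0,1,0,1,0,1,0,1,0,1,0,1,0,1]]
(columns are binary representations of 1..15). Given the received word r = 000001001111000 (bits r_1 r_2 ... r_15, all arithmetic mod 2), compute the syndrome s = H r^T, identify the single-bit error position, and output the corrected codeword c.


s = (0, 0, 1, 0)^T, error position = 2, corrected codeword c = 010001001111000

Compute s = H r^T mod 2 one row at a time:
  s_1 = 0 + 1 + 1 + 1 + 1 + 0 + 0 + 0 = 4 ≡ 0 (mod 2).
  s_2 = 0 + 0 + 1 + 0 + 1 + 0 + 0 + 0 = 2 ≡ 0 (mod 2).
  s_3 = 0 + 0 + 1 + 0 + 1 + 1 + 0 + 0 = 3 ≡ 1 (mod 2).
  s_4 = 0 + 0 + 0 + 0 + 1 + 1 + 0 + 0 = 2 ≡ 0 (mod 2).
s = (0, 0, 1, 0)^T — this equals column 2 of H (binary 0010), so error is at position 2.
Correct: flip bit 2 of r = 000001001111000 to get c = 010001001111000.


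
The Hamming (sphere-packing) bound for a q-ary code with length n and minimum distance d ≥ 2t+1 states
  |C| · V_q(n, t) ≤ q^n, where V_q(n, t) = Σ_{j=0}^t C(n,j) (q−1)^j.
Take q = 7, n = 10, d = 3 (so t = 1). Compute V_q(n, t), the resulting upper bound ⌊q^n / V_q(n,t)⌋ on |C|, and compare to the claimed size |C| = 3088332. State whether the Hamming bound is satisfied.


V_q(n, t) = 61, q^n = 282475249, Hamming bound = 4630741, |C| = 3088332 ≤ bound (satisfied).

Step 1: Compute V_q(n, t) = Σ_{j=0}^1 C(n, j) (q−1)^j.
  j = 0: C(10,0)·(6)^0 = 1·1 = 1.
  j = 1: C(10,1)·(6)^1 = 10·6 = 60.
  V_q(n, t) = 1 + 60 = 61.
Step 2: q^n = 7^10 = 282475249.
Step 3: Hamming bound ⌊q^n / V_q(n,t)⌋ = ⌊282475249/61⌋ = 4630741.
Step 4: Compare |C| = 3088332 to 4630741: satisfied.
The claimed |C| lies below the Hamming bound.


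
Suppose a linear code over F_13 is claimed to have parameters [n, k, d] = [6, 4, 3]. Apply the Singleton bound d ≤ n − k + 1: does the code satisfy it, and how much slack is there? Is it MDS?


Singleton RHS = n − k + 1 = 3, slack = 0, bound satisfied, MDS.

Singleton bound: d ≤ n − k + 1.
Here n = 6, k = 4, so n − k + 1 = 3.
Given d = 3, check d ≤ 3: YES.
Slack = (n − k + 1) − d = 0.
The code is MDS (slack = 0).
Description: the claimed parameters are [6, 4, 3]_13; such a code would be MDS (meets Singleton bound).


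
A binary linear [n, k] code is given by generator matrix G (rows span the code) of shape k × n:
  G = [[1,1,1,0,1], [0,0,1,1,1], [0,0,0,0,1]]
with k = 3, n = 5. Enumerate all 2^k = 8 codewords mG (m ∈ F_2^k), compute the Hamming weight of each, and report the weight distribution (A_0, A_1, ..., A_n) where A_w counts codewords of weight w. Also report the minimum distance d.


Weight distribution: A_0 = 1, A_1 = 1, A_2 = 1, A_3 = 3, A_4 = 2. Minimum distance d = 1.

Enumerate all 2^3 = 8 messages m ∈ F_2^3.
For each, compute codeword c = mG in F_2^5, then tally its weight.
  m = 000 → c = 00000, weight = 0.
  m = 100 → c = 11101, weight = 4.
  m = 010 → c = 00111, weight = 3.
  m = 110 → c = 11010, weight = 3.
  m = 001 → c = 00001, weight = 1.
  m = 101 → c = 11100, weight = 3.
  m = 011 → c = 00110, weight = 2.
  m = 111 → c = 11011, weight = 4.
Tally weights:
  weight 0: 1 codewords.
  weight 1: 1 codewords.
  weight 2: 1 codewords.
  weight 3: 3 codewords.
  weight 4: 2 codewords.
Minimum distance d = smallest w > 0 with A_w > 0 = 1.
Sanity: Σ A_w = 8 = 2^3 = 8 ✓.


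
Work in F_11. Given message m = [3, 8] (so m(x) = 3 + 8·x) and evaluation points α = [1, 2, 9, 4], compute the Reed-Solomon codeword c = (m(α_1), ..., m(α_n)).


c = [0, 8, 9, 2]

Message polynomial: m(x) = 3 + 8·x (mod 11).
For each evaluation point α_i, compute m(α_i) mod 11:
  α_1 = 1: Horner steps 8 → 0, so m(1) = 0.
  α_2 = 2: Horner steps 8 → 8, so m(2) = 8.
  α_3 = 9: Horner steps 8 → 9, so m(9) = 9.
  α_4 = 4: Horner steps 8 → 2, so m(4) = 2.
Codeword c = [0, 8, 9, 2] ∈ F_11^4.


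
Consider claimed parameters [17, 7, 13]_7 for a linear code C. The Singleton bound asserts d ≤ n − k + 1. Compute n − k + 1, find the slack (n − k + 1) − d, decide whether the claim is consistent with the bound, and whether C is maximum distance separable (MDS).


Singleton RHS = n − k + 1 = 11, slack = -2, bound violated (no such code; not MDS).

Singleton bound: d ≤ n − k + 1.
Here n = 17, k = 7, so n − k + 1 = 11.
Given d = 13, check d ≤ 11: NO.
Slack = (n − k + 1) − d = -2.
The slack is negative: d = 13 exceeds n − k + 1 = 11 by 2, so the Singleton bound is violated and no linear [17, 7, 13]_7 code can exist. In particular it is not MDS (MDS requires d = n − k + 1 exactly).
Description: the claimed parameters are [17, 7, 13]_7; such a code would be impossible (violates the Singleton bound).


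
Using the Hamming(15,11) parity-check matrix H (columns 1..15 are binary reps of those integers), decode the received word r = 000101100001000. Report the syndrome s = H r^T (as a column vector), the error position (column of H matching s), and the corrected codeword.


s = (1, 0, 0, 1)^T, error position = 9, corrected codeword c = 000101101001000

Compute s = H r^T mod 2 one row at a time:
  s_1 = 0 + 0 + 0 + 0 + 1 + 0 + 0 + 0 = 1 ≡ 1 (mod 2).
  s_2 = 1 + 0 + 1 + 1 + 1 + 0 + 0 + 0 = 4 ≡ 0 (mod 2).
  s_3 = 0 + 0 + 1 + 1 + 0 + 0 + 0 + 0 = 2 ≡ 0 (mod 2).
  s_4 = 0 + 0 + 0 + 1 + 0 + 0 + 0 + 0 = 1 ≡ 1 (mod 2).
s = (1, 0, 0, 1)^T — this equals column 9 of H (binary 1001), so error is at position 9.
Correct: flip bit 9 of r = 000101100001000 to get c = 000101101001000.
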